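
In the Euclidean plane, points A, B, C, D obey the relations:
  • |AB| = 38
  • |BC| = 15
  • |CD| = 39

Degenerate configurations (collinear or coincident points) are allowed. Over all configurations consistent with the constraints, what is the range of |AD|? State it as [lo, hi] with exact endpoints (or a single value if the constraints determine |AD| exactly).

|AD| ∈ [0, 92]  (≈ [0.0000, 92.0000])

|AB| ∈ {38}
|BC| ∈ {15}
|CD| ∈ {39}
|AC| ∈ [23, 53]
|BD| ∈ [24, 54]
|AD| ∈ [0, 92]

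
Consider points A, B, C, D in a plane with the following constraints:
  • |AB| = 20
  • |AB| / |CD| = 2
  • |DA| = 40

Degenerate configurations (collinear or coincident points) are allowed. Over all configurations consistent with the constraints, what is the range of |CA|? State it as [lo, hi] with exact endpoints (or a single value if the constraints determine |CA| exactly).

|AB| ∈ {20}
|AD| ∈ {40}
|CD| ∈ {10}
|BD| ∈ [20, 60]
|AC| ∈ [30, 50]
|BC| ∈ [10, 70]

|CA| ∈ [30, 50]  (≈ [30.0000, 50.0000])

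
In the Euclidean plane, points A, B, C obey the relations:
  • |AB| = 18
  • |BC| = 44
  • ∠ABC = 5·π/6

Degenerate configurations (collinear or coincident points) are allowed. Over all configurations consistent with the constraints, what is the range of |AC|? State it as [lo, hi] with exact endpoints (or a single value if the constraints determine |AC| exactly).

|AB| ∈ {18}
|BC| ∈ {44}
|AC| ∈ {2·√(198·√(3) + 565)}

|AC| = 2·√(198·√(3) + 565)  (≈ 60.2643)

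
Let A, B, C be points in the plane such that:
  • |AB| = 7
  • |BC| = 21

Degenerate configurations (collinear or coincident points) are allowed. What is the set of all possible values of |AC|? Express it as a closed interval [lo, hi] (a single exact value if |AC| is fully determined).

|AB| ∈ {7}
|BC| ∈ {21}
|AC| ∈ [14, 28]

|AC| ∈ [14, 28]  (≈ [14.0000, 28.0000])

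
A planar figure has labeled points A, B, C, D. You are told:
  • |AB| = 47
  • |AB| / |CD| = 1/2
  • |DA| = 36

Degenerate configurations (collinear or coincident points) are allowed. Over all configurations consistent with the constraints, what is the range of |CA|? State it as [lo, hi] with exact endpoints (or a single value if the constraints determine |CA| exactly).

|AB| ∈ {47}
|AD| ∈ {36}
|CD| ∈ {94}
|BD| ∈ [11, 83]
|AC| ∈ [58, 130]
|BC| ∈ [11, 177]

|CA| ∈ [58, 130]  (≈ [58.0000, 130.0000])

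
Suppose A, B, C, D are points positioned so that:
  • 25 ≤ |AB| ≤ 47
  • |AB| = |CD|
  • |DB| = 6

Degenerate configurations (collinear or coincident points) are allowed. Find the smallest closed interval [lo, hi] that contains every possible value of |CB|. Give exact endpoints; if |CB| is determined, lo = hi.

|AB| ∈ [25, 47]
|BD| ∈ {6}
|CD| ∈ [25, 47]
|AD| ∈ [19, 53]
|BC| ∈ [19, 53]
|AC| ∈ [0, 100]

|CB| ∈ [19, 53]  (≈ [19.0000, 53.0000])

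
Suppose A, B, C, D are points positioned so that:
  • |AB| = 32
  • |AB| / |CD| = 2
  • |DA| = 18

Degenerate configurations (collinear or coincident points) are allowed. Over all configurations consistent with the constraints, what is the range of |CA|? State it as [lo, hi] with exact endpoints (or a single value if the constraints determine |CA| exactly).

|AB| ∈ {32}
|AD| ∈ {18}
|CD| ∈ {16}
|BD| ∈ [14, 50]
|AC| ∈ [2, 34]
|BC| ∈ [0, 66]

|CA| ∈ [2, 34]  (≈ [2.0000, 34.0000])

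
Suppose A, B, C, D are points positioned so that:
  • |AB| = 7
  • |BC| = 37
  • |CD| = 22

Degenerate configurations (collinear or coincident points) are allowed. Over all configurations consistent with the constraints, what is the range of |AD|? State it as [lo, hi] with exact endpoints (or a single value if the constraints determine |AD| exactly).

|AB| ∈ {7}
|BC| ∈ {37}
|CD| ∈ {22}
|AC| ∈ [30, 44]
|BD| ∈ [15, 59]
|AD| ∈ [8, 66]

|AD| ∈ [8, 66]  (≈ [8.0000, 66.0000])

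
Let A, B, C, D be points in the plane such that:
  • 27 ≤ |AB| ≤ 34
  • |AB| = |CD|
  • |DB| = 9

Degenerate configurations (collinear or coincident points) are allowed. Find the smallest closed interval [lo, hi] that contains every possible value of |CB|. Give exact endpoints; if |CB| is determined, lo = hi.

|CB| ∈ [18, 43]  (≈ [18.0000, 43.0000])

|AB| ∈ [27, 34]
|BD| ∈ {9}
|CD| ∈ [27, 34]
|AD| ∈ [18, 43]
|BC| ∈ [18, 43]
|AC| ∈ [0, 77]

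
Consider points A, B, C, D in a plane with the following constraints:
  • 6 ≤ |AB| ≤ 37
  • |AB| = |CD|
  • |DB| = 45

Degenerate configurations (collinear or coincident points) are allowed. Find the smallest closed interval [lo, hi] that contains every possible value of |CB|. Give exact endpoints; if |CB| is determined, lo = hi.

|CB| ∈ [8, 82]  (≈ [8.0000, 82.0000])

|AB| ∈ [6, 37]
|BD| ∈ {45}
|CD| ∈ [6, 37]
|AD| ∈ [8, 82]
|BC| ∈ [8, 82]
|AC| ∈ [0, 119]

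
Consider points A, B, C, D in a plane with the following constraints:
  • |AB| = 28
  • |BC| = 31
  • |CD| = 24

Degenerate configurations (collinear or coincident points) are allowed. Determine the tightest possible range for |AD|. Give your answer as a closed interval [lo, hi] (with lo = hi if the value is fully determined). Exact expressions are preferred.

|AB| ∈ {28}
|BC| ∈ {31}
|CD| ∈ {24}
|AC| ∈ [3, 59]
|BD| ∈ [7, 55]
|AD| ∈ [0, 83]

|AD| ∈ [0, 83]  (≈ [0.0000, 83.0000])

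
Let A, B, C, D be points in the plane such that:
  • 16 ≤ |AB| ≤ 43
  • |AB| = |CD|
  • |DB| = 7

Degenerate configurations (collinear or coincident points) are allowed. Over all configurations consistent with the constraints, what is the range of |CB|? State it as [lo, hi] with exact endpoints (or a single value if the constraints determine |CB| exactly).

|CB| ∈ [9, 50]  (≈ [9.0000, 50.0000])

|AB| ∈ [16, 43]
|BD| ∈ {7}
|CD| ∈ [16, 43]
|AD| ∈ [9, 50]
|BC| ∈ [9, 50]
|AC| ∈ [0, 93]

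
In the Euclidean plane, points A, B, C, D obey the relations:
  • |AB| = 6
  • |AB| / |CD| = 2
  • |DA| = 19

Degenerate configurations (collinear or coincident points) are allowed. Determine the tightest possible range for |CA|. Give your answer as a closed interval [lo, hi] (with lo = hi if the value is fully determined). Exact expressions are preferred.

|CA| ∈ [16, 22]  (≈ [16.0000, 22.0000])

|AB| ∈ {6}
|AD| ∈ {19}
|CD| ∈ {3}
|BD| ∈ [13, 25]
|AC| ∈ [16, 22]
|BC| ∈ [10, 28]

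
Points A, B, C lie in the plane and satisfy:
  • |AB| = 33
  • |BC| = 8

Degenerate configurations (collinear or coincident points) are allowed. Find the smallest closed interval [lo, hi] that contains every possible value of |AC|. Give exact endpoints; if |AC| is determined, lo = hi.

|AB| ∈ {33}
|BC| ∈ {8}
|AC| ∈ [25, 41]

|AC| ∈ [25, 41]  (≈ [25.0000, 41.0000])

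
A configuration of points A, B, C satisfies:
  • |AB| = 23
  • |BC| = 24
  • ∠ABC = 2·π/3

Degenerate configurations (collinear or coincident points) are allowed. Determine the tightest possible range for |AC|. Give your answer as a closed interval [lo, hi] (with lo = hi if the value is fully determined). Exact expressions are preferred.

|AB| ∈ {23}
|BC| ∈ {24}
|AC| ∈ {√(1657)}

|AC| = √(1657)  (≈ 40.7063)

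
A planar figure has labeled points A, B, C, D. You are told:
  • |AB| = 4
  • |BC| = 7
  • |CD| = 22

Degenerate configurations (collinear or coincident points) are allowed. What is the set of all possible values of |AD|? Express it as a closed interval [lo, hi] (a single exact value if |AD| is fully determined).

|AB| ∈ {4}
|BC| ∈ {7}
|CD| ∈ {22}
|AC| ∈ [3, 11]
|BD| ∈ [15, 29]
|AD| ∈ [11, 33]

|AD| ∈ [11, 33]  (≈ [11.0000, 33.0000])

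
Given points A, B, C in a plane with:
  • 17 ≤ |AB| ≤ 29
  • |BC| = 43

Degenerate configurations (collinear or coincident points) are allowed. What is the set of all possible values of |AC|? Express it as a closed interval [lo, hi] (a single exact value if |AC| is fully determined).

|AC| ∈ [14, 72]  (≈ [14.0000, 72.0000])

|AB| ∈ [17, 29]
|BC| ∈ {43}
|AC| ∈ [14, 72]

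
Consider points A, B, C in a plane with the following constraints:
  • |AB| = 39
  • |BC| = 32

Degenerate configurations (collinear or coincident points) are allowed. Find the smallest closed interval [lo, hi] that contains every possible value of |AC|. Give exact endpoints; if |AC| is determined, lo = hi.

|AC| ∈ [7, 71]  (≈ [7.0000, 71.0000])

|AB| ∈ {39}
|BC| ∈ {32}
|AC| ∈ [7, 71]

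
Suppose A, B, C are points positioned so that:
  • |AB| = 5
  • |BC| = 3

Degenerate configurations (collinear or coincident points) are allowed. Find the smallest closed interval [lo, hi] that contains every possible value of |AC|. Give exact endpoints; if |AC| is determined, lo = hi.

|AB| ∈ {5}
|BC| ∈ {3}
|AC| ∈ [2, 8]

|AC| ∈ [2, 8]  (≈ [2.0000, 8.0000])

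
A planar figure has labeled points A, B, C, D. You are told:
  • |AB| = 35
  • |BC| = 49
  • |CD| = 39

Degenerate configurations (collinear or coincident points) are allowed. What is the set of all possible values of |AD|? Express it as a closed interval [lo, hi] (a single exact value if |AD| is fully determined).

|AD| ∈ [0, 123]  (≈ [0.0000, 123.0000])

|AB| ∈ {35}
|BC| ∈ {49}
|CD| ∈ {39}
|AC| ∈ [14, 84]
|BD| ∈ [10, 88]
|AD| ∈ [0, 123]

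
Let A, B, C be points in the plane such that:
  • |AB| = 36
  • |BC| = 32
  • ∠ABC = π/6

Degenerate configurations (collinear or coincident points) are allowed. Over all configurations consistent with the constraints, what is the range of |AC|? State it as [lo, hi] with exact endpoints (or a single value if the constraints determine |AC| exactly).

|AB| ∈ {36}
|BC| ∈ {32}
|AC| ∈ {4·√(145 - 72·√(3))}

|AC| = 4·√(145 - 72·√(3))  (≈ 18.0188)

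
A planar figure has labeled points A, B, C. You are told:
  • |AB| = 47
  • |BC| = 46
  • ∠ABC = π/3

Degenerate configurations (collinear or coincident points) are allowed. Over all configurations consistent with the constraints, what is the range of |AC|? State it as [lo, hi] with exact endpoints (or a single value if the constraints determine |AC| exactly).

|AC| = √(2163)  (≈ 46.5081)

|AB| ∈ {47}
|BC| ∈ {46}
|AC| ∈ {√(2163)}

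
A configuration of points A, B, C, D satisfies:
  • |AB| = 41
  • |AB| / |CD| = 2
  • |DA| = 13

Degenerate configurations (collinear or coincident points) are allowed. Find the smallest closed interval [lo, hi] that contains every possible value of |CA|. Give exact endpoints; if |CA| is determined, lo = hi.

|AB| ∈ {41}
|AD| ∈ {13}
|CD| ∈ {41/2}
|BD| ∈ [28, 54]
|AC| ∈ [15/2, 67/2]
|BC| ∈ [15/2, 149/2]

|CA| ∈ [15/2, 67/2]  (≈ [7.5000, 33.5000])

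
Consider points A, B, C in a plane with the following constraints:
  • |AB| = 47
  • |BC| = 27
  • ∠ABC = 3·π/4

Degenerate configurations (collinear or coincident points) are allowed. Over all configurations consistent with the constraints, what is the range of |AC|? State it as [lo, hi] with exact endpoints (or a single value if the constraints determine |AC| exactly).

|AC| = √(1269·√(2) + 2938)  (≈ 68.7942)

|AB| ∈ {47}
|BC| ∈ {27}
|AC| ∈ {√(1269·√(2) + 2938)}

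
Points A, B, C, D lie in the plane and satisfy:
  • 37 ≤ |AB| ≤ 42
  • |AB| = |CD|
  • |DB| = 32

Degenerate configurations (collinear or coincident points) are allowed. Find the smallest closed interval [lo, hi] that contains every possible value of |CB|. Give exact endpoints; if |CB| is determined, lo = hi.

|CB| ∈ [5, 74]  (≈ [5.0000, 74.0000])

|AB| ∈ [37, 42]
|BD| ∈ {32}
|CD| ∈ [37, 42]
|AD| ∈ [5, 74]
|BC| ∈ [5, 74]
|AC| ∈ [0, 116]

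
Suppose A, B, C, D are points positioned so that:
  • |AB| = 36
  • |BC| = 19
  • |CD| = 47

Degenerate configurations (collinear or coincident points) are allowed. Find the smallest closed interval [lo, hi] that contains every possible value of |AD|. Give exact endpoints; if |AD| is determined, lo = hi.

|AB| ∈ {36}
|BC| ∈ {19}
|CD| ∈ {47}
|AC| ∈ [17, 55]
|BD| ∈ [28, 66]
|AD| ∈ [0, 102]

|AD| ∈ [0, 102]  (≈ [0.0000, 102.0000])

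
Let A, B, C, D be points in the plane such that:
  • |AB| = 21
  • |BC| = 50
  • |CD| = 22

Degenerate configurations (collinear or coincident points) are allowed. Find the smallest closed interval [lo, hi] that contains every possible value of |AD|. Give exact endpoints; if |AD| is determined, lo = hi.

|AD| ∈ [7, 93]  (≈ [7.0000, 93.0000])

|AB| ∈ {21}
|BC| ∈ {50}
|CD| ∈ {22}
|AC| ∈ [29, 71]
|BD| ∈ [28, 72]
|AD| ∈ [7, 93]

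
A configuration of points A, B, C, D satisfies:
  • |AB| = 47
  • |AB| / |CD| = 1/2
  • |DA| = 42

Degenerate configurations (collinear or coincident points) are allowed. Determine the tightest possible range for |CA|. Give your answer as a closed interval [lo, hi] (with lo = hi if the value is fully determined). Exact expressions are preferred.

|AB| ∈ {47}
|AD| ∈ {42}
|CD| ∈ {94}
|BD| ∈ [5, 89]
|AC| ∈ [52, 136]
|BC| ∈ [5, 183]

|CA| ∈ [52, 136]  (≈ [52.0000, 136.0000])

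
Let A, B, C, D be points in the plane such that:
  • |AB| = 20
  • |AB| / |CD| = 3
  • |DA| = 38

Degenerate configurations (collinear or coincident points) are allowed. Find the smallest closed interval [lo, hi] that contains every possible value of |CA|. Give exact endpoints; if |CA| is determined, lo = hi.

|CA| ∈ [94/3, 134/3]  (≈ [31.3333, 44.6667])

|AB| ∈ {20}
|AD| ∈ {38}
|CD| ∈ {20/3}
|BD| ∈ [18, 58]
|AC| ∈ [94/3, 134/3]
|BC| ∈ [34/3, 194/3]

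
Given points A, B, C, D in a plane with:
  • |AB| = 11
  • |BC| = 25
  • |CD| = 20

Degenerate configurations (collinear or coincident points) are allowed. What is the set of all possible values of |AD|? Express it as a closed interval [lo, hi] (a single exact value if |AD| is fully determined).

|AB| ∈ {11}
|BC| ∈ {25}
|CD| ∈ {20}
|AC| ∈ [14, 36]
|BD| ∈ [5, 45]
|AD| ∈ [0, 56]

|AD| ∈ [0, 56]  (≈ [0.0000, 56.0000])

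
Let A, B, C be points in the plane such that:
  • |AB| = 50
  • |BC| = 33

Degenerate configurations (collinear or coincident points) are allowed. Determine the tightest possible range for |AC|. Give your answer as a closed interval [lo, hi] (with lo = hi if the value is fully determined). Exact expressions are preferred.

|AB| ∈ {50}
|BC| ∈ {33}
|AC| ∈ [17, 83]

|AC| ∈ [17, 83]  (≈ [17.0000, 83.0000])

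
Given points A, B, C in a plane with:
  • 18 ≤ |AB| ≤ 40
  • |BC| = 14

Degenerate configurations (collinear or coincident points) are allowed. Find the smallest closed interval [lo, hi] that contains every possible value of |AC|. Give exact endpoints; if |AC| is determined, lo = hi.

|AC| ∈ [4, 54]  (≈ [4.0000, 54.0000])

|AB| ∈ [18, 40]
|BC| ∈ {14}
|AC| ∈ [4, 54]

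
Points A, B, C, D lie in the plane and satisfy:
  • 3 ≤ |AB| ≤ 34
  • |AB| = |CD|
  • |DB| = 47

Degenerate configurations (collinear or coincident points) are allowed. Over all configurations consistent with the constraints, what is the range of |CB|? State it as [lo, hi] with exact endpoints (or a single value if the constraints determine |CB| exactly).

|CB| ∈ [13, 81]  (≈ [13.0000, 81.0000])

|AB| ∈ [3, 34]
|BD| ∈ {47}
|CD| ∈ [3, 34]
|AD| ∈ [13, 81]
|BC| ∈ [13, 81]
|AC| ∈ [0, 115]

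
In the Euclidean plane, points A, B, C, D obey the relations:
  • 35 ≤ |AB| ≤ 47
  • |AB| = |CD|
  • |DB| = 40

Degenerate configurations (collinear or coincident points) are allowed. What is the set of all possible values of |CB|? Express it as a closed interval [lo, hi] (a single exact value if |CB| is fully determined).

|AB| ∈ [35, 47]
|BD| ∈ {40}
|CD| ∈ [35, 47]
|AD| ∈ [0, 87]
|BC| ∈ [0, 87]
|AC| ∈ [0, 134]

|CB| ∈ [0, 87]  (≈ [0.0000, 87.0000])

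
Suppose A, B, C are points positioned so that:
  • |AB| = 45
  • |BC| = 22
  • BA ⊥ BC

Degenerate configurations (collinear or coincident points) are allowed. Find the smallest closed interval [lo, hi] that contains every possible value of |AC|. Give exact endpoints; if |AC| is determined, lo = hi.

|AC| = √(2509)  (≈ 50.0899)

|AB| ∈ {45}
|BC| ∈ {22}
|AC| ∈ {√(2509)}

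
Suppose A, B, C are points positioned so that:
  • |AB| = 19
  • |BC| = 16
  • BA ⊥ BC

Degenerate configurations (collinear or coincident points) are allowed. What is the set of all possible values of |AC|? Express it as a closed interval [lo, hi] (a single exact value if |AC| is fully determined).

|AC| = √(617)  (≈ 24.8395)

|AB| ∈ {19}
|BC| ∈ {16}
|AC| ∈ {√(617)}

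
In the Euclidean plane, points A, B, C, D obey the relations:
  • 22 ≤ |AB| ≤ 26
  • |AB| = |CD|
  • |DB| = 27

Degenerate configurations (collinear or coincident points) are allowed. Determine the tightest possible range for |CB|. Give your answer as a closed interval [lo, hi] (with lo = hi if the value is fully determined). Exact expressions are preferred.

|CB| ∈ [1, 53]  (≈ [1.0000, 53.0000])

|AB| ∈ [22, 26]
|BD| ∈ {27}
|CD| ∈ [22, 26]
|AD| ∈ [1, 53]
|BC| ∈ [1, 53]
|AC| ∈ [0, 79]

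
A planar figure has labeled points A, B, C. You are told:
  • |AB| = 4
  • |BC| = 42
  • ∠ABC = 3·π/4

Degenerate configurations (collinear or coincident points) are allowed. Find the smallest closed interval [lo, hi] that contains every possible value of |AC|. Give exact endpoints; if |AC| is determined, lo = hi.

|AB| ∈ {4}
|BC| ∈ {42}
|AC| ∈ {2·√(42·√(2) + 445)}

|AC| = 2·√(42·√(2) + 445)  (≈ 44.9176)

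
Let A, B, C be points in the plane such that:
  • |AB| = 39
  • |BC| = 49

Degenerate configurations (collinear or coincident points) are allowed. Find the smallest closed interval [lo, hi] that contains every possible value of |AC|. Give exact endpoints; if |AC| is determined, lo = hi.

|AB| ∈ {39}
|BC| ∈ {49}
|AC| ∈ [10, 88]

|AC| ∈ [10, 88]  (≈ [10.0000, 88.0000])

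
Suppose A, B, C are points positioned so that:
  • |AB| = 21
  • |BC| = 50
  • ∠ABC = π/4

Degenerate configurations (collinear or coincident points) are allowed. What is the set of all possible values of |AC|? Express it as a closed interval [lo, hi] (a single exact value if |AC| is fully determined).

|AB| ∈ {21}
|BC| ∈ {50}
|AC| ∈ {√(2941 - 1050·√(2))}

|AC| = √(2941 - 1050·√(2))  (≈ 38.1586)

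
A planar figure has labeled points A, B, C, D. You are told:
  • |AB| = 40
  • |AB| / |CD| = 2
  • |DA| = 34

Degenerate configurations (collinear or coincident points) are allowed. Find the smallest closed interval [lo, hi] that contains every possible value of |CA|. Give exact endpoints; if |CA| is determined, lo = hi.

|CA| ∈ [14, 54]  (≈ [14.0000, 54.0000])

|AB| ∈ {40}
|AD| ∈ {34}
|CD| ∈ {20}
|BD| ∈ [6, 74]
|AC| ∈ [14, 54]
|BC| ∈ [0, 94]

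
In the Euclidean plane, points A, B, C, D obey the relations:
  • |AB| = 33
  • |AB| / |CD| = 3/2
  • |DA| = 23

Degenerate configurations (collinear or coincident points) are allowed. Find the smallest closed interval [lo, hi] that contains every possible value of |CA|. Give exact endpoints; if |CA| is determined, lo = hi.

|CA| ∈ [1, 45]  (≈ [1.0000, 45.0000])

|AB| ∈ {33}
|AD| ∈ {23}
|CD| ∈ {22}
|BD| ∈ [10, 56]
|AC| ∈ [1, 45]
|BC| ∈ [0, 78]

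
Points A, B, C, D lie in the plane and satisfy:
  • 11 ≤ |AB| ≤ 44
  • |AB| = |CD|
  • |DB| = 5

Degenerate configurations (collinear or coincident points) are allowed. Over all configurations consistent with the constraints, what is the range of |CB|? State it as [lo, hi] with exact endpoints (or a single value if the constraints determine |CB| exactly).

|CB| ∈ [6, 49]  (≈ [6.0000, 49.0000])

|AB| ∈ [11, 44]
|BD| ∈ {5}
|CD| ∈ [11, 44]
|AD| ∈ [6, 49]
|BC| ∈ [6, 49]
|AC| ∈ [0, 93]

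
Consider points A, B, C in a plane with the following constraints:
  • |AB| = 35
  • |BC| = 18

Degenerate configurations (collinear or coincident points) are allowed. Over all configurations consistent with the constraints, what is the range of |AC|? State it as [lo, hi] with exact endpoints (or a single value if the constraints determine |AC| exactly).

|AB| ∈ {35}
|BC| ∈ {18}
|AC| ∈ [17, 53]

|AC| ∈ [17, 53]  (≈ [17.0000, 53.0000])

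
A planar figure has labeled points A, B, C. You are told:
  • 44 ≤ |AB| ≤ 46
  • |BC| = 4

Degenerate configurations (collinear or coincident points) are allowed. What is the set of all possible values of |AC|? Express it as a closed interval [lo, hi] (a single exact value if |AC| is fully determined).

|AC| ∈ [40, 50]  (≈ [40.0000, 50.0000])

|AB| ∈ [44, 46]
|BC| ∈ {4}
|AC| ∈ [40, 50]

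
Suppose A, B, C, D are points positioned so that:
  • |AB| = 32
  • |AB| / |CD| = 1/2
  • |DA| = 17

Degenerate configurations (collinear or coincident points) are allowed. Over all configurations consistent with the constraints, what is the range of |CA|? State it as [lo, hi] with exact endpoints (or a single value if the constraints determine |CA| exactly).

|CA| ∈ [47, 81]  (≈ [47.0000, 81.0000])

|AB| ∈ {32}
|AD| ∈ {17}
|CD| ∈ {64}
|BD| ∈ [15, 49]
|AC| ∈ [47, 81]
|BC| ∈ [15, 113]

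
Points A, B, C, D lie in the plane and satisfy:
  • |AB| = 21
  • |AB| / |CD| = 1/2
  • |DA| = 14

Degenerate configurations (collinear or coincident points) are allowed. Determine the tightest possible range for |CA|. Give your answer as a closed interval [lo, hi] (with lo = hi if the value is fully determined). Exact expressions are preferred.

|AB| ∈ {21}
|AD| ∈ {14}
|CD| ∈ {42}
|BD| ∈ [7, 35]
|AC| ∈ [28, 56]
|BC| ∈ [7, 77]

|CA| ∈ [28, 56]  (≈ [28.0000, 56.0000])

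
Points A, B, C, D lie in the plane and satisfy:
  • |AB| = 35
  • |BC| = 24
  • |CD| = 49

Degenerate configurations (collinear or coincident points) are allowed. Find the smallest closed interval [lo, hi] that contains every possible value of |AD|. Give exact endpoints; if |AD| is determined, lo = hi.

|AB| ∈ {35}
|BC| ∈ {24}
|CD| ∈ {49}
|AC| ∈ [11, 59]
|BD| ∈ [25, 73]
|AD| ∈ [0, 108]

|AD| ∈ [0, 108]  (≈ [0.0000, 108.0000])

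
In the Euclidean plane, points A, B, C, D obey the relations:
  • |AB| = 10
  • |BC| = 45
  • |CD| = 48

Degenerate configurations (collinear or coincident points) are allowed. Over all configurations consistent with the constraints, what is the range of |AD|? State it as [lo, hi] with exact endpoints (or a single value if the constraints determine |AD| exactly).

|AD| ∈ [0, 103]  (≈ [0.0000, 103.0000])

|AB| ∈ {10}
|BC| ∈ {45}
|CD| ∈ {48}
|AC| ∈ [35, 55]
|BD| ∈ [3, 93]
|AD| ∈ [0, 103]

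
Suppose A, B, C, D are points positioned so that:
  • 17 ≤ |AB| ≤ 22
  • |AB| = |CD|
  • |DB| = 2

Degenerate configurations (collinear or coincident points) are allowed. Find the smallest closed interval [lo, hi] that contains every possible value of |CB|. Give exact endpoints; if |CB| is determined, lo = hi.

|CB| ∈ [15, 24]  (≈ [15.0000, 24.0000])

|AB| ∈ [17, 22]
|BD| ∈ {2}
|CD| ∈ [17, 22]
|AD| ∈ [15, 24]
|BC| ∈ [15, 24]
|AC| ∈ [0, 46]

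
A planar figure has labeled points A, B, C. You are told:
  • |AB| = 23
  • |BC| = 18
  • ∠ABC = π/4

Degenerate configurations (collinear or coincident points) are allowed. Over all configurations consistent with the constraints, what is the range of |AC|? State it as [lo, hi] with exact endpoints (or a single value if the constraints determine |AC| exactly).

|AC| = √(853 - 414·√(2))  (≈ 16.3559)

|AB| ∈ {23}
|BC| ∈ {18}
|AC| ∈ {√(853 - 414·√(2))}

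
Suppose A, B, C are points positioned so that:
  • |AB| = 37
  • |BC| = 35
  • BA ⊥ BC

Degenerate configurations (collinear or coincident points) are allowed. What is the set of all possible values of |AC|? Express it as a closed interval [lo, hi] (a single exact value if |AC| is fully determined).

|AB| ∈ {37}
|BC| ∈ {35}
|AC| ∈ {√(2594)}

|AC| = √(2594)  (≈ 50.9313)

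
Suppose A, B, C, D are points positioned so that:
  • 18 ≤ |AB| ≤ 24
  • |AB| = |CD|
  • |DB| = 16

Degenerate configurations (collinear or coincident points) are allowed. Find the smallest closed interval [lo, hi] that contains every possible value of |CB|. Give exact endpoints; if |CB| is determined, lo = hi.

|CB| ∈ [2, 40]  (≈ [2.0000, 40.0000])

|AB| ∈ [18, 24]
|BD| ∈ {16}
|CD| ∈ [18, 24]
|AD| ∈ [2, 40]
|BC| ∈ [2, 40]
|AC| ∈ [0, 64]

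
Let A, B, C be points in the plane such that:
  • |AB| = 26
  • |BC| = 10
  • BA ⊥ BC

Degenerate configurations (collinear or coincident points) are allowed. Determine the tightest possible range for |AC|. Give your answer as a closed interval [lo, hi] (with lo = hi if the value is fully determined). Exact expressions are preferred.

|AC| = 2·√(194)  (≈ 27.8568)

|AB| ∈ {26}
|BC| ∈ {10}
|AC| ∈ {2·√(194)}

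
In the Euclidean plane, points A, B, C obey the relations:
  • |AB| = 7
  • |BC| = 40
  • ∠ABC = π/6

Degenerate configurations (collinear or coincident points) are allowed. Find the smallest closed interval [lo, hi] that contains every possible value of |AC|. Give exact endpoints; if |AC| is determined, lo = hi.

|AB| ∈ {7}
|BC| ∈ {40}
|AC| ∈ {√(1649 - 280·√(3))}

|AC| = √(1649 - 280·√(3))  (≈ 34.1178)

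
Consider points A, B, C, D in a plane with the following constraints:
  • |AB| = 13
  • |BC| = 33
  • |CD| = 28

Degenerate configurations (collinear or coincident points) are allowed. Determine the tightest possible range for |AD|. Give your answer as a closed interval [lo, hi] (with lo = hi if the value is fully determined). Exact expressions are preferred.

|AD| ∈ [0, 74]  (≈ [0.0000, 74.0000])

|AB| ∈ {13}
|BC| ∈ {33}
|CD| ∈ {28}
|AC| ∈ [20, 46]
|BD| ∈ [5, 61]
|AD| ∈ [0, 74]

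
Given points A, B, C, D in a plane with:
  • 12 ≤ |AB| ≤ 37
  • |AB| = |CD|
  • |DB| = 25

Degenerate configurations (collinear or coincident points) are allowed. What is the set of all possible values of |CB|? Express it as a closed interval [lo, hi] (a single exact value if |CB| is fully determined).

|AB| ∈ [12, 37]
|BD| ∈ {25}
|CD| ∈ [12, 37]
|AD| ∈ [0, 62]
|BC| ∈ [0, 62]
|AC| ∈ [0, 99]

|CB| ∈ [0, 62]  (≈ [0.0000, 62.0000])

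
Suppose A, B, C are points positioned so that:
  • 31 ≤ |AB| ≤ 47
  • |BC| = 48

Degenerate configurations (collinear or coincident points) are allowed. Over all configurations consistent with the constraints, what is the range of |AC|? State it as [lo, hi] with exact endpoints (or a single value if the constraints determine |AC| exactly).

|AC| ∈ [1, 95]  (≈ [1.0000, 95.0000])

|AB| ∈ [31, 47]
|BC| ∈ {48}
|AC| ∈ [1, 95]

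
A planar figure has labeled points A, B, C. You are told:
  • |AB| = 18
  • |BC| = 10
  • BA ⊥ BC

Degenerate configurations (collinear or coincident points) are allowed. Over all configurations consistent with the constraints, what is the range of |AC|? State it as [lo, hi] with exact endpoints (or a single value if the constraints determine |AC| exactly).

|AB| ∈ {18}
|BC| ∈ {10}
|AC| ∈ {2·√(106)}

|AC| = 2·√(106)  (≈ 20.5913)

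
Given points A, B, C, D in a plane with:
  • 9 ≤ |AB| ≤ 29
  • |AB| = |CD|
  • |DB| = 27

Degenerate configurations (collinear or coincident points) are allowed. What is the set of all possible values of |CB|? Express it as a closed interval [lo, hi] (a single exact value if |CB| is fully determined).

|AB| ∈ [9, 29]
|BD| ∈ {27}
|CD| ∈ [9, 29]
|AD| ∈ [0, 56]
|BC| ∈ [0, 56]
|AC| ∈ [0, 85]

|CB| ∈ [0, 56]  (≈ [0.0000, 56.0000])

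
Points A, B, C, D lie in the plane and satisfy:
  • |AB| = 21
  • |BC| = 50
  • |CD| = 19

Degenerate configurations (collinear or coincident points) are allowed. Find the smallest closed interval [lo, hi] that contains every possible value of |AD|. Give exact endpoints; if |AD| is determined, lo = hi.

|AD| ∈ [10, 90]  (≈ [10.0000, 90.0000])

|AB| ∈ {21}
|BC| ∈ {50}
|CD| ∈ {19}
|AC| ∈ [29, 71]
|BD| ∈ [31, 69]
|AD| ∈ [10, 90]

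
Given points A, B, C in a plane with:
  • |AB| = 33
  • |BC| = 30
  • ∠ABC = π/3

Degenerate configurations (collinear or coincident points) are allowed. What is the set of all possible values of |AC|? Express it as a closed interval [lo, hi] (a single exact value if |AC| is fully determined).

|AC| = 3·√(111)  (≈ 31.6070)

|AB| ∈ {33}
|BC| ∈ {30}
|AC| ∈ {3·√(111)}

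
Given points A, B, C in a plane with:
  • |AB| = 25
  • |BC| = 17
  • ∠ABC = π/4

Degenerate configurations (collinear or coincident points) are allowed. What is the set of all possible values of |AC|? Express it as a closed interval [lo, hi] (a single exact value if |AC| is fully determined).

|AC| = √(914 - 425·√(2))  (≈ 17.6907)

|AB| ∈ {25}
|BC| ∈ {17}
|AC| ∈ {√(914 - 425·√(2))}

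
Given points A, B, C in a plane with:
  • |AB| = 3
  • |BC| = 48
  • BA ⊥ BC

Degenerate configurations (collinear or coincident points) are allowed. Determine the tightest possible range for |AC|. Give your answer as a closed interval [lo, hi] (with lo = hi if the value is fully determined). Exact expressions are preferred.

|AB| ∈ {3}
|BC| ∈ {48}
|AC| ∈ {3·√(257)}

|AC| = 3·√(257)  (≈ 48.0937)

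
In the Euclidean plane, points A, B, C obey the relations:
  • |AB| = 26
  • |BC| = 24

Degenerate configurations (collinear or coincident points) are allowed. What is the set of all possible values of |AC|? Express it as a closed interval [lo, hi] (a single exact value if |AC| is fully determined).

|AB| ∈ {26}
|BC| ∈ {24}
|AC| ∈ [2, 50]

|AC| ∈ [2, 50]  (≈ [2.0000, 50.0000])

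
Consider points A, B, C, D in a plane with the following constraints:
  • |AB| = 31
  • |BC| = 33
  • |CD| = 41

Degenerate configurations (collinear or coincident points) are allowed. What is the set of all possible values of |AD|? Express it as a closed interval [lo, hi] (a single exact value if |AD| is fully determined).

|AD| ∈ [0, 105]  (≈ [0.0000, 105.0000])

|AB| ∈ {31}
|BC| ∈ {33}
|CD| ∈ {41}
|AC| ∈ [2, 64]
|BD| ∈ [8, 74]
|AD| ∈ [0, 105]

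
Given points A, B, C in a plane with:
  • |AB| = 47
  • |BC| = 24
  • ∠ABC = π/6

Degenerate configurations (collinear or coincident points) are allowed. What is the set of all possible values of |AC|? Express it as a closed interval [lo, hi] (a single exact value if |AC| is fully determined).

|AB| ∈ {47}
|BC| ∈ {24}
|AC| ∈ {√(2785 - 1128·√(3))}

|AC| = √(2785 - 1128·√(3))  (≈ 28.8313)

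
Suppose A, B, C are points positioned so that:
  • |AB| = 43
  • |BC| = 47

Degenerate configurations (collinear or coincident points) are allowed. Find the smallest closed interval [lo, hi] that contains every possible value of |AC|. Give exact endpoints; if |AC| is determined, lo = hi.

|AB| ∈ {43}
|BC| ∈ {47}
|AC| ∈ [4, 90]

|AC| ∈ [4, 90]  (≈ [4.0000, 90.0000])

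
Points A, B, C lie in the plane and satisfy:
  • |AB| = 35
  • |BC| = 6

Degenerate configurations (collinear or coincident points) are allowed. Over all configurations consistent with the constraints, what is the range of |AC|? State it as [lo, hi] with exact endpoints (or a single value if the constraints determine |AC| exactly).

|AC| ∈ [29, 41]  (≈ [29.0000, 41.0000])

|AB| ∈ {35}
|BC| ∈ {6}
|AC| ∈ [29, 41]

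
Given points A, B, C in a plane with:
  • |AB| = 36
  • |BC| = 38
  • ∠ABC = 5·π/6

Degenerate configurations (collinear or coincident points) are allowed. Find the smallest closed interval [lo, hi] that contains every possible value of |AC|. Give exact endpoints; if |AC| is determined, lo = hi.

|AB| ∈ {36}
|BC| ∈ {38}
|AC| ∈ {2·√(342·√(3) + 685)}

|AC| = 2·√(342·√(3) + 685)  (≈ 71.4804)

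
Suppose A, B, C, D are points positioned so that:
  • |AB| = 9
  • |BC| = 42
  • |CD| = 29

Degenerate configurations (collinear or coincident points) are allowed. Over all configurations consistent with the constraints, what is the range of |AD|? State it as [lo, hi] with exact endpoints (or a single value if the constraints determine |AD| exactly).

|AB| ∈ {9}
|BC| ∈ {42}
|CD| ∈ {29}
|AC| ∈ [33, 51]
|BD| ∈ [13, 71]
|AD| ∈ [4, 80]

|AD| ∈ [4, 80]  (≈ [4.0000, 80.0000])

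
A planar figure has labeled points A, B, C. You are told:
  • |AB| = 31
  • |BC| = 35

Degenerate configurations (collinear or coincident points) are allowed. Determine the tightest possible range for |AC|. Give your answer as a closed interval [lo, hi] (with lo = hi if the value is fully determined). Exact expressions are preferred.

|AB| ∈ {31}
|BC| ∈ {35}
|AC| ∈ [4, 66]

|AC| ∈ [4, 66]  (≈ [4.0000, 66.0000])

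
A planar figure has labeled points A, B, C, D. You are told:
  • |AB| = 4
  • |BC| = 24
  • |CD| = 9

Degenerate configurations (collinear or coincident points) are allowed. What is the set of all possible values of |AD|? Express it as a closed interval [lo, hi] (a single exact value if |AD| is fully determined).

|AD| ∈ [11, 37]  (≈ [11.0000, 37.0000])

|AB| ∈ {4}
|BC| ∈ {24}
|CD| ∈ {9}
|AC| ∈ [20, 28]
|BD| ∈ [15, 33]
|AD| ∈ [11, 37]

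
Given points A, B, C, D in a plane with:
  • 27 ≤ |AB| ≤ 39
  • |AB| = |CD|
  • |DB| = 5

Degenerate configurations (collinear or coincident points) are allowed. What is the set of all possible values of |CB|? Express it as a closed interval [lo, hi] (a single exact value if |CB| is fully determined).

|AB| ∈ [27, 39]
|BD| ∈ {5}
|CD| ∈ [27, 39]
|AD| ∈ [22, 44]
|BC| ∈ [22, 44]
|AC| ∈ [0, 83]

|CB| ∈ [22, 44]  (≈ [22.0000, 44.0000])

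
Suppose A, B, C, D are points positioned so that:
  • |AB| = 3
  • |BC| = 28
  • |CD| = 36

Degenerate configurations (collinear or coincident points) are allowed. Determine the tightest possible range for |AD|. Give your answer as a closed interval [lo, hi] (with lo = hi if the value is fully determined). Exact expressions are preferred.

|AD| ∈ [5, 67]  (≈ [5.0000, 67.0000])

|AB| ∈ {3}
|BC| ∈ {28}
|CD| ∈ {36}
|AC| ∈ [25, 31]
|BD| ∈ [8, 64]
|AD| ∈ [5, 67]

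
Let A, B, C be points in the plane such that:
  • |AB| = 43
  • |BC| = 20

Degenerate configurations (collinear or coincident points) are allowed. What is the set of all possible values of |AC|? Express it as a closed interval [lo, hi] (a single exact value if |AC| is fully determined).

|AB| ∈ {43}
|BC| ∈ {20}
|AC| ∈ [23, 63]

|AC| ∈ [23, 63]  (≈ [23.0000, 63.0000])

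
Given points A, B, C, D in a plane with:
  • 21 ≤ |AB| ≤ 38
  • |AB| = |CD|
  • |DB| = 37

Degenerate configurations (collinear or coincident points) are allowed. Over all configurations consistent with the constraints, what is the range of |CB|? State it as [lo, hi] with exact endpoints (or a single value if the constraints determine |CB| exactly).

|CB| ∈ [0, 75]  (≈ [0.0000, 75.0000])

|AB| ∈ [21, 38]
|BD| ∈ {37}
|CD| ∈ [21, 38]
|AD| ∈ [0, 75]
|BC| ∈ [0, 75]
|AC| ∈ [0, 113]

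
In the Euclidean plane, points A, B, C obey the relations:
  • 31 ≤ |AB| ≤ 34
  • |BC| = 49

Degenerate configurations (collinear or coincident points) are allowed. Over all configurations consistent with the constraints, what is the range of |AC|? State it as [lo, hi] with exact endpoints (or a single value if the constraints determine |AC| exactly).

|AB| ∈ [31, 34]
|BC| ∈ {49}
|AC| ∈ [15, 83]

|AC| ∈ [15, 83]  (≈ [15.0000, 83.0000])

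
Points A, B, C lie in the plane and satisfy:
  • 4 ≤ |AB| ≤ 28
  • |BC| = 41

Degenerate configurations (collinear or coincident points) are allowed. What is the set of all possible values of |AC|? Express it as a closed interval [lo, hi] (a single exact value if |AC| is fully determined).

|AB| ∈ [4, 28]
|BC| ∈ {41}
|AC| ∈ [13, 69]

|AC| ∈ [13, 69]  (≈ [13.0000, 69.0000])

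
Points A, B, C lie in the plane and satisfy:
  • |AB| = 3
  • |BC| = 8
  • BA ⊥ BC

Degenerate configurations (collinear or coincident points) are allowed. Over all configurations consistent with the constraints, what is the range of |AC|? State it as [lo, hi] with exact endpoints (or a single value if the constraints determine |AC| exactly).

|AC| = √(73)  (≈ 8.5440)

|AB| ∈ {3}
|BC| ∈ {8}
|AC| ∈ {√(73)}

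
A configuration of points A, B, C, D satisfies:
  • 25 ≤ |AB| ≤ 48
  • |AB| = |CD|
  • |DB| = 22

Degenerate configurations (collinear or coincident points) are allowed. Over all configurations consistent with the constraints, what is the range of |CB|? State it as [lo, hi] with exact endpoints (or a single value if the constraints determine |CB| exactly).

|AB| ∈ [25, 48]
|BD| ∈ {22}
|CD| ∈ [25, 48]
|AD| ∈ [3, 70]
|BC| ∈ [3, 70]
|AC| ∈ [0, 118]

|CB| ∈ [3, 70]  (≈ [3.0000, 70.0000])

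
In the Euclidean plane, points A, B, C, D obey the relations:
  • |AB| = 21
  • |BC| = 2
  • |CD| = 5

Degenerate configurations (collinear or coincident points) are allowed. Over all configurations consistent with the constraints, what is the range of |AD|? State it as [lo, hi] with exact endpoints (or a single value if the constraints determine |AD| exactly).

|AD| ∈ [14, 28]  (≈ [14.0000, 28.0000])

|AB| ∈ {21}
|BC| ∈ {2}
|CD| ∈ {5}
|AC| ∈ [19, 23]
|BD| ∈ [3, 7]
|AD| ∈ [14, 28]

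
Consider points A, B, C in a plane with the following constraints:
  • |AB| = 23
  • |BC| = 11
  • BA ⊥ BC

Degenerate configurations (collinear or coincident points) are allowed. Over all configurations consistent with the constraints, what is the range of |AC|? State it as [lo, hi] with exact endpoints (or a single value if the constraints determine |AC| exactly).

|AC| = 5·√(26)  (≈ 25.4951)

|AB| ∈ {23}
|BC| ∈ {11}
|AC| ∈ {5·√(26)}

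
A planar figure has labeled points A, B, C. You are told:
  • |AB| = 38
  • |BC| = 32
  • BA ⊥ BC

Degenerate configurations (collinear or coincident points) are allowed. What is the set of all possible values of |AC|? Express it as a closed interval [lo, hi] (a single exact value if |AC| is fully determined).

|AC| = 2·√(617)  (≈ 49.6790)

|AB| ∈ {38}
|BC| ∈ {32}
|AC| ∈ {2·√(617)}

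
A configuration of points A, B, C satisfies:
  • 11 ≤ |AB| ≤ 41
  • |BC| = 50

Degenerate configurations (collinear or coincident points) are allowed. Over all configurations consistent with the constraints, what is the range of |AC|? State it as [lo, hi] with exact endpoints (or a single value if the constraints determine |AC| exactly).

|AC| ∈ [9, 91]  (≈ [9.0000, 91.0000])

|AB| ∈ [11, 41]
|BC| ∈ {50}
|AC| ∈ [9, 91]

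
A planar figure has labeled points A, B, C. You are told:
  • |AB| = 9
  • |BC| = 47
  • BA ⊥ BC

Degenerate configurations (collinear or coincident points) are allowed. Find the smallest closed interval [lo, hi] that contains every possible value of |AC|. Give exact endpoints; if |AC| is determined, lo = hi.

|AC| = √(2290)  (≈ 47.8539)

|AB| ∈ {9}
|BC| ∈ {47}
|AC| ∈ {√(2290)}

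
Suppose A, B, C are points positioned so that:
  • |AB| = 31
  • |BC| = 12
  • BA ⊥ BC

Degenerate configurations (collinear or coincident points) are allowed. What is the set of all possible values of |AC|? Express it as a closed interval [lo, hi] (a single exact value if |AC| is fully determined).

|AC| = √(1105)  (≈ 33.2415)

|AB| ∈ {31}
|BC| ∈ {12}
|AC| ∈ {√(1105)}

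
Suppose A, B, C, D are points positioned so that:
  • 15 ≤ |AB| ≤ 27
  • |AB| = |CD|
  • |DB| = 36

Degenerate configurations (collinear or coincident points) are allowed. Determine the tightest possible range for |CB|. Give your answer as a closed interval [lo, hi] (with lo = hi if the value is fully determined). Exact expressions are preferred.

|CB| ∈ [9, 63]  (≈ [9.0000, 63.0000])

|AB| ∈ [15, 27]
|BD| ∈ {36}
|CD| ∈ [15, 27]
|AD| ∈ [9, 63]
|BC| ∈ [9, 63]
|AC| ∈ [0, 90]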